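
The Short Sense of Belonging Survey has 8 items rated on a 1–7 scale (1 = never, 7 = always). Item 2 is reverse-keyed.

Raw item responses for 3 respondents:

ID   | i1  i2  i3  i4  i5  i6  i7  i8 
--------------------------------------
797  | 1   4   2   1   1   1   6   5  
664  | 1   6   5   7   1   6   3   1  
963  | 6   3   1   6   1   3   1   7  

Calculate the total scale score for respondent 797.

Respondent 797 raw: 1, 4, 2, 1, 1, 1, 6, 5.
Reverse-coded (reversed = (1+7) − raw = 8 − raw):
  item 1: 1
  item 2: 8 − 4 = 4
  item 3: 2
  item 4: 1
  item 5: 1
  item 6: 1
  item 7: 6
  item 8: 5
Sum = 1 + 4 + 2 + 1 + 1 + 1 + 6 + 5 = 21

21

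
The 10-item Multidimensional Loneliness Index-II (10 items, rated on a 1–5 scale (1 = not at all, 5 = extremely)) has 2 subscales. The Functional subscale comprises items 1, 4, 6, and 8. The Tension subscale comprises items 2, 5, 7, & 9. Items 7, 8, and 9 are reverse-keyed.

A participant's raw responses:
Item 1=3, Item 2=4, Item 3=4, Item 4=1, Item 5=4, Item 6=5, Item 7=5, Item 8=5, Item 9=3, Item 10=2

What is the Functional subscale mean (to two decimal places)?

Functional items: 1, 4, 6, 8.
Of these, item 8 is reverse-keyed; reversed = (1+5) − raw = 6 − raw.
  item 1: 3
  item 4: 1
  item 6: 5
  item 8: 6 − 5 = 1
Sum = 3 + 1 + 5 + 1 = 10
Mean = 10 / 4 = 2.50

2.50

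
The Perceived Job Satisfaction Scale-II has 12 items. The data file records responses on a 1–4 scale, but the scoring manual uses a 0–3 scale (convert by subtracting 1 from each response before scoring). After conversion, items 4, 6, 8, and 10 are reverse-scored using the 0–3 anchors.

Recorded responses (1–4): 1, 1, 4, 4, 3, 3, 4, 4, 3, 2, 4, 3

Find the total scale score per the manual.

Convert to 0–3: 0, 0, 3, 3, 2, 2, 3, 3, 2, 1, 3, 2
Reverse-coded (reversed = (0+3) − raw = 3 − raw):
  item 4: 3 − 3 = 0
  item 6: 3 − 2 = 1
  item 8: 3 − 3 = 0
  item 10: 3 − 1 = 2
Scored: 0, 0, 3, 0, 2, 1, 3, 0, 2, 2, 3, 2
Total = 18

18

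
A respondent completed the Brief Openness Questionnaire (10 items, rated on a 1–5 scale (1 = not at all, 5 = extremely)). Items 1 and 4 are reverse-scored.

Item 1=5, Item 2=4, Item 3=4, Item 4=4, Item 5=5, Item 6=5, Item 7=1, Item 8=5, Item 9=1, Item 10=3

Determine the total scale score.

31

Reversing items 1 and 4 with 6 − raw:
Total = (6−5) + 4 + 4 + (6−4) + 5 + 5 + 1 + 5 + 1 + 3
      = 1 + 4 + 4 + 2 + 5 + 5 + 1 + 5 + 1 + 3 = 31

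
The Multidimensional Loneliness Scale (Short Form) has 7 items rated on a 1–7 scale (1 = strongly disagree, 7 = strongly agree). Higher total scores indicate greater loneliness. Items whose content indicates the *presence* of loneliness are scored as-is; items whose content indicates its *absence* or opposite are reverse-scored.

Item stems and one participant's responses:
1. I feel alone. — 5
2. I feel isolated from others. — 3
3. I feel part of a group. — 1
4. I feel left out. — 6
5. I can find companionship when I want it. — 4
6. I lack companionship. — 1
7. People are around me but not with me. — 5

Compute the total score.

31

Items 3, 5 describe the absence/opposite of loneliness → reverse-score.
reverse-coded value = 8 − response.
  item 1: 5
  item 2: 3
  item 3: 8 − 1 = 7
  item 4: 6
  item 5: 8 − 4 = 4
  item 6: 1
  item 7: 5
Total = 5 + 3 + 7 + 6 + 4 + 1 + 5 = 31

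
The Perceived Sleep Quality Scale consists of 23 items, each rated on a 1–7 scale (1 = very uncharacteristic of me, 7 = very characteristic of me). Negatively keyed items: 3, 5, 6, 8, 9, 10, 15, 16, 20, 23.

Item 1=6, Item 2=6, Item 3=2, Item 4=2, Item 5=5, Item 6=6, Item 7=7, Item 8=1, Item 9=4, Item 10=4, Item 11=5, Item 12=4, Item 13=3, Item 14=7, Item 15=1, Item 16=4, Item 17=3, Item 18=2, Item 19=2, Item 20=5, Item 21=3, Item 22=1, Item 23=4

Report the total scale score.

Apply reverse scoring (reversed = (1+7) − raw = 8 − raw):
  item 3: 8 − 2 = 6
  item 5: 8 − 5 = 3
  item 6: 8 − 6 = 2
  item 8: 8 − 1 = 7
  item 9: 8 − 4 = 4
  item 10: 8 − 4 = 4
  item 15: 8 − 1 = 7
  item 16: 8 − 4 = 4
  item 20: 8 − 5 = 3
  item 23: 8 − 4 = 4
Scored items: 6, 6, 6, 2, 3, 2, 7, 7, 4, 4, 5, 4, 3, 7, 7, 4, 3, 2, 2, 3, 3, 1, 4
Total = 6 + 6 + 6 + 2 + 3 + 2 + 7 + 7 + 4 + 4 + 5 + 4 + 3 + 7 + 7 + 4 + 3 + 2 + 2 + 3 + 3 + 1 + 4 = 95

95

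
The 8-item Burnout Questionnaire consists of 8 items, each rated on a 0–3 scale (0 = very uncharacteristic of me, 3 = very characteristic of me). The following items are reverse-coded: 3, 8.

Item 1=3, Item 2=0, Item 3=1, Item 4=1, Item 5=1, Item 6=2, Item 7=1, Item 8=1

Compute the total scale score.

Reverse-coded items (on a 0–3 scale, reversed = 3 − raw):
  item 3: 3 − 1 = 2
  item 8: 3 − 1 = 2
After reverse-coding: 3, 0, 2, 1, 1, 2, 1, 2
Total = 3 + 0 + 2 + 1 + 1 + 2 + 1 + 2 = 12

12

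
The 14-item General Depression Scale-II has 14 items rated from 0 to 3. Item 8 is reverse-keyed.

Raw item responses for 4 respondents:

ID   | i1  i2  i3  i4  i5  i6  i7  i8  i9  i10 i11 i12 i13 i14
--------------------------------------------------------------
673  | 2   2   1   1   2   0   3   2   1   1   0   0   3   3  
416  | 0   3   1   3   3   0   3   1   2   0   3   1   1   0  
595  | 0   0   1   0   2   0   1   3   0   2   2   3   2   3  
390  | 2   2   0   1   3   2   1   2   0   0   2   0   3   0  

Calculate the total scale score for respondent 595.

Respondent 595 raw: 0, 0, 1, 0, 2, 0, 1, 3, 0, 2, 2, 3, 2, 3.
Reverse-coded (reversed = (0+3) − raw = 3 − raw):
  item 1: 0
  item 2: 0
  item 3: 1
  item 4: 0
  item 5: 2
  item 6: 0
  item 7: 1
  item 8: 3 − 3 = 0
  item 9: 0
  item 10: 2
  item 11: 2
  item 12: 3
  item 13: 2
  item 14: 3
Sum = 0 + 0 + 1 + 0 + 2 + 0 + 1 + 0 + 0 + 2 + 2 + 3 + 2 + 3 = 16

16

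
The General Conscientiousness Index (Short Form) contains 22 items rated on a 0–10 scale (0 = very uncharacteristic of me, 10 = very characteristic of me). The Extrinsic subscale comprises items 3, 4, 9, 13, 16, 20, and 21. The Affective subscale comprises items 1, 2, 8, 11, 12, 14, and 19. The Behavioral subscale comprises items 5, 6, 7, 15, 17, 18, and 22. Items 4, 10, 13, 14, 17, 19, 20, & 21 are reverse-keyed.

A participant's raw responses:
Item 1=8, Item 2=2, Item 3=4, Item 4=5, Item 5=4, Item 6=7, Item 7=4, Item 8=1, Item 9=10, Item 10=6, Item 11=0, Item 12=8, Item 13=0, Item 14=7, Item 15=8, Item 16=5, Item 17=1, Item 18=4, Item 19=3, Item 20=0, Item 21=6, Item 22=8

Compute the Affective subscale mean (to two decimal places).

4.14

Affective items: 1, 2, 8, 11, 12, 14, 19.
Of these, items 14 and 19 are reverse-keyed; on a 0–10 scale, reversed = 10 − raw.
  item 1: 8
  item 2: 2
  item 8: 1
  item 11: 0
  item 12: 8
  item 14: 10 − 7 = 3
  item 19: 10 − 3 = 7
Sum = 8 + 2 + 1 + 0 + 8 + 3 + 7 = 29
Mean = 29 / 7 = 4.14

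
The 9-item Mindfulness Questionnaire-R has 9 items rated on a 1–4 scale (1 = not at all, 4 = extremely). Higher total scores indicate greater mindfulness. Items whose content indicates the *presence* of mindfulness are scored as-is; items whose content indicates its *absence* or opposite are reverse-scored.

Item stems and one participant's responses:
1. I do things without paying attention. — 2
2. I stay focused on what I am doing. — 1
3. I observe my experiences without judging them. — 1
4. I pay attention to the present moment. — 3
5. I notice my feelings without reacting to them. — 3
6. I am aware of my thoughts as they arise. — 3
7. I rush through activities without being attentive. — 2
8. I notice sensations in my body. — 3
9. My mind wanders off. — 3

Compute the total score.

Items 1, 7, 9 describe the absence/opposite of mindfulness → reverse-score.
reversed = (1+4) − raw = 5 − raw.
  item 1: 5 − 2 = 3
  item 2: 1
  item 3: 1
  item 4: 3
  item 5: 3
  item 6: 3
  item 7: 5 − 2 = 3
  item 8: 3
  item 9: 5 − 3 = 2
Total = 3 + 1 + 1 + 3 + 3 + 3 + 3 + 3 + 2 = 22

22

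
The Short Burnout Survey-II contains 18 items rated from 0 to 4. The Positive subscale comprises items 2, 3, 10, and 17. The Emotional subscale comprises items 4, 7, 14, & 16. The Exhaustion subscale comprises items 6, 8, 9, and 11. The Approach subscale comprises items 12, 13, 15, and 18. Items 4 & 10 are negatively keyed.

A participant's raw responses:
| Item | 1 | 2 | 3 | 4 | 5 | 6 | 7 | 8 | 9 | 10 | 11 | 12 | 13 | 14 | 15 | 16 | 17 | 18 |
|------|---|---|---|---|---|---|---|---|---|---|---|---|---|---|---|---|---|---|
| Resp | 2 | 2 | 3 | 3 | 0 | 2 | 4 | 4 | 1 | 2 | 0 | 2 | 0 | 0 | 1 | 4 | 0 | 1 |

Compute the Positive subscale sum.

7

Positive items: 2, 3, 10, 17.
Of these, item 10 is negatively keyed; reverse-coded value = 4 − response.
  item 2: 2
  item 3: 3
  item 10: 4 − 2 = 2
  item 17: 0
Sum = 2 + 3 + 2 + 0 = 7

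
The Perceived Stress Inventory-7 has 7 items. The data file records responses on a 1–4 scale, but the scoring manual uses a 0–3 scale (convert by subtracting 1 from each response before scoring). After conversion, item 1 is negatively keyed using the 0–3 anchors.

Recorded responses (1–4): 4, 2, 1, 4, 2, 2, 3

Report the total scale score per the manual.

Convert to 0–3: 3, 1, 0, 3, 1, 1, 2
Reverse-coded (on a 0–3 scale, reversed = 3 − raw):
  item 1: 3 − 3 = 0
Scored: 0, 1, 0, 3, 1, 1, 2
Total = 8

8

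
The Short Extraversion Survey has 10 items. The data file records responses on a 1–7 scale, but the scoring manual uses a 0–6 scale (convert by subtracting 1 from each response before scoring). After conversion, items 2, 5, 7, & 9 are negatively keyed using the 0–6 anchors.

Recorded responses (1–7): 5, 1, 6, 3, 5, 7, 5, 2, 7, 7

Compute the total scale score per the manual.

34

Convert to 0–6: 4, 0, 5, 2, 4, 6, 4, 1, 6, 6
Reverse-coded (reverse-coded value = 6 − response):
  item 2: 6 − 0 = 6
  item 5: 6 − 4 = 2
  item 7: 6 − 4 = 2
  item 9: 6 − 6 = 0
Scored: 4, 6, 5, 2, 2, 6, 2, 1, 0, 6
Total = 34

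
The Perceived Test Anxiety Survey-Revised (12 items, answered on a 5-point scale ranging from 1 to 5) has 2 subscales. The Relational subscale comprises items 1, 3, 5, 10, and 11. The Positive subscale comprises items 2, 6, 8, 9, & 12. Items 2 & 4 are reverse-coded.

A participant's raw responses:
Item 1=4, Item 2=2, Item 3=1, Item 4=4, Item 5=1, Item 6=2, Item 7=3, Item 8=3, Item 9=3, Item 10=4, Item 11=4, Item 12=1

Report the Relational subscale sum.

Relational items: 1, 3, 5, 10, 11.
  item 1: 4
  item 3: 1
  item 5: 1
  item 10: 4
  item 11: 4
Sum = 4 + 1 + 1 + 4 + 4 = 14

14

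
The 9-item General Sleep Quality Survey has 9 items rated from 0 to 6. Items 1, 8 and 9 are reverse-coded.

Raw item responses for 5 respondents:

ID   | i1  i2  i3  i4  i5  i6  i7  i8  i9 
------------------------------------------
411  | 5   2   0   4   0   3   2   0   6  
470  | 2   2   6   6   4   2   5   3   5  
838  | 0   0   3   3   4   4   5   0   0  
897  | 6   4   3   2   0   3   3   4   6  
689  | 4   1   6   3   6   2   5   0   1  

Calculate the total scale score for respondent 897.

17

Respondent 897 raw: 6, 4, 3, 2, 0, 3, 3, 4, 6.
Reverse-coded (reverse-coded value = 6 − response):
  item 1: 6 − 6 = 0
  item 2: 4
  item 3: 3
  item 4: 2
  item 5: 0
  item 6: 3
  item 7: 3
  item 8: 6 − 4 = 2
  item 9: 6 − 6 = 0
Sum = 0 + 4 + 3 + 2 + 0 + 3 + 3 + 2 + 0 = 17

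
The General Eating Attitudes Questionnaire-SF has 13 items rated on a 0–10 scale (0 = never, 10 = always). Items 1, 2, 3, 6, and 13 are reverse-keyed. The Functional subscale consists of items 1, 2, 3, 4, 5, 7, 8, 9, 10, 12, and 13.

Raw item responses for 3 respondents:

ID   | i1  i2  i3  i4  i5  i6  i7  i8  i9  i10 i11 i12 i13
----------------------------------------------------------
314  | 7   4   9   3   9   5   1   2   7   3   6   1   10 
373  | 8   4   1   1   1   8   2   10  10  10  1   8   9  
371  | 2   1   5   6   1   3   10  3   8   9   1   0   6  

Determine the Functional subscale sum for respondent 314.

36

Respondent 314 raw: 7, 4, 9, 3, 9, 5, 1, 2, 7, 3, 6, 1, 10.
Functional items: 1, 2, 3, 4, 5, 7, 8, 9, 10, 12, 13.
Reverse-coded (reversed = (0+10) − raw = 10 − raw):
  item 1: 10 − 7 = 3
  item 2: 10 − 4 = 6
  item 3: 10 − 9 = 1
  item 4: 3
  item 5: 9
  item 7: 1
  item 8: 2
  item 9: 7
  item 10: 3
  item 12: 1
  item 13: 10 − 10 = 0
Sum = 3 + 6 + 1 + 3 + 9 + 1 + 2 + 7 + 3 + 1 + 0 = 36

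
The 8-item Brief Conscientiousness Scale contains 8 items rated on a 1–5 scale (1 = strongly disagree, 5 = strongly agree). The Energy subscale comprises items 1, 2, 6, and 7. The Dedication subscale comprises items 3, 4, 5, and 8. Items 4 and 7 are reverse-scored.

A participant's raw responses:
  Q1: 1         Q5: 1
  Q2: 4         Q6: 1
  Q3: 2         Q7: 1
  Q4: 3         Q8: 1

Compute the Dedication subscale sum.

Dedication items: 3, 4, 5, 8.
Of these, item 4 is reverse-scored; reversed = (1+5) − raw = 6 − raw.
  item 3: 2
  item 4: 6 − 3 = 3
  item 5: 1
  item 8: 1
Sum = 2 + 3 + 1 + 1 = 7

7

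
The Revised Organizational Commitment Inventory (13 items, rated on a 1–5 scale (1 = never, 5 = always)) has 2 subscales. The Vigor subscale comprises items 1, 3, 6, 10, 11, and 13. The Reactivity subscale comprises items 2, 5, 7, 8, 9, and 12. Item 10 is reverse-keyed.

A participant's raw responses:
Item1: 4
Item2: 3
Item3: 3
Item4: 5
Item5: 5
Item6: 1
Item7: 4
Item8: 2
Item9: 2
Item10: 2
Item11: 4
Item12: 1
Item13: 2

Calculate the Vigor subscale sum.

18

Vigor items: 1, 3, 6, 10, 11, 13.
Of these, item 10 is reverse-keyed; on a 1–5 scale, reversed = 6 − raw.
  item 1: 4
  item 3: 3
  item 6: 1
  item 10: 6 − 2 = 4
  item 11: 4
  item 13: 2
Sum = 4 + 3 + 1 + 4 + 4 + 2 = 18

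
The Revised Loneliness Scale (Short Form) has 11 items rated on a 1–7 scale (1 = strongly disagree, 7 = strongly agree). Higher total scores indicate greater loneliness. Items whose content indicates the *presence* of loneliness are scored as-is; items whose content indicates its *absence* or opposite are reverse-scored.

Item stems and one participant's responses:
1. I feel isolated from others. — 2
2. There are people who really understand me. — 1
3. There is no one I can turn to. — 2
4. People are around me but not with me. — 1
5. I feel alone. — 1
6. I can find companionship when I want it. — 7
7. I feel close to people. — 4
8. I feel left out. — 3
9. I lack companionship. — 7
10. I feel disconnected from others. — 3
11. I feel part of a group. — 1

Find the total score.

Items 2, 6, 7, 11 describe the absence/opposite of loneliness → reverse-score.
reversed = (1+7) − raw = 8 − raw.
  item 1: 2
  item 2: 8 − 1 = 7
  item 3: 2
  item 4: 1
  item 5: 1
  item 6: 8 − 7 = 1
  item 7: 8 − 4 = 4
  item 8: 3
  item 9: 7
  item 10: 3
  item 11: 8 − 1 = 7
Total = 2 + 7 + 2 + 1 + 1 + 1 + 4 + 3 + 7 + 3 + 7 = 38

38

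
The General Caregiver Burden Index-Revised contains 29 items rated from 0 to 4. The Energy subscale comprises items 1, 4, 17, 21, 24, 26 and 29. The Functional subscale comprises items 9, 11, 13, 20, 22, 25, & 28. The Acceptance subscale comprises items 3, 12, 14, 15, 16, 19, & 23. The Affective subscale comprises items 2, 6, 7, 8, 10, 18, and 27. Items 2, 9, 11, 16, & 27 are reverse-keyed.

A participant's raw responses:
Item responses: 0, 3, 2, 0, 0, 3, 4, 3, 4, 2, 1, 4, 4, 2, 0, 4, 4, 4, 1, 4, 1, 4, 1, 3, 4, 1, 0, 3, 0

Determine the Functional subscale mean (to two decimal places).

Functional items: 9, 11, 13, 20, 22, 25, 28.
Of these, items 9 & 11 are reverse-keyed; reverse-coded value = 4 − response.
  item 9: 4 − 4 = 0
  item 11: 4 − 1 = 3
  item 13: 4
  item 20: 4
  item 22: 4
  item 25: 4
  item 28: 3
Sum = 0 + 3 + 4 + 4 + 4 + 4 + 3 = 22
Mean = 22 / 7 = 3.14

3.14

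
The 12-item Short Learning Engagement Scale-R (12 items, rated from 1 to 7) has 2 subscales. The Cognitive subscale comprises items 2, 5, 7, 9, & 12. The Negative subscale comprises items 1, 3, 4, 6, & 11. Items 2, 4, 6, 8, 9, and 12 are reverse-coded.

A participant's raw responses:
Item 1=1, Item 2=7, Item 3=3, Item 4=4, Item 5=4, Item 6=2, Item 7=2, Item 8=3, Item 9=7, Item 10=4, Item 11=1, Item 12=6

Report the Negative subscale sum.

Negative items: 1, 3, 4, 6, 11.
Of these, items 4 and 6 are reverse-coded; reverse-coded value = 8 − response.
  item 1: 1
  item 3: 3
  item 4: 8 − 4 = 4
  item 6: 8 − 2 = 6
  item 11: 1
Sum = 1 + 3 + 4 + 6 + 1 = 15

15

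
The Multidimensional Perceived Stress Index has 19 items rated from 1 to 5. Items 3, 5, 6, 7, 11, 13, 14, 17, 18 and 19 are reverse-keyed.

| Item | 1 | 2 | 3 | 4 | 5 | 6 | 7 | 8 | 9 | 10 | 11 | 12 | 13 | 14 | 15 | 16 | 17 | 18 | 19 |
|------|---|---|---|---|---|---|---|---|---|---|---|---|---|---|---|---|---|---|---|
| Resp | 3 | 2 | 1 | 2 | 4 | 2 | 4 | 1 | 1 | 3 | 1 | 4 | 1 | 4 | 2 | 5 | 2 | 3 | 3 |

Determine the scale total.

58

Raw sum = 48. Reverse-keyed items: 3, 5, 6, 7, 11, 13, 14, 17, 18, 19; their raw sum = 25.
Each reversal replaces raw with 6 − raw, changing the total by 6 − 2·raw per item.
Total = 48 + 10·6 − 2·25 = 48 + 60 − 50 = 58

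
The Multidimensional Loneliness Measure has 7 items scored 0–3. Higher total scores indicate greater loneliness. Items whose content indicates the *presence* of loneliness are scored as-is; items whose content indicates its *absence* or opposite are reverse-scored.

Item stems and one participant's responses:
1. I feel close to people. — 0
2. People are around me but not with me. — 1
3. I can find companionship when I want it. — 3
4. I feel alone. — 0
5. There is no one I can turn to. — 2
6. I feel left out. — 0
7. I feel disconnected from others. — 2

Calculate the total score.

Items 1, 3 describe the absence/opposite of loneliness → reverse-score.
reverse-coded value = 3 − response.
  item 1: 3 − 0 = 3
  item 2: 1
  item 3: 3 − 3 = 0
  item 4: 0
  item 5: 2
  item 6: 0
  item 7: 2
Total = 3 + 1 + 0 + 0 + 2 + 0 + 2 = 8

8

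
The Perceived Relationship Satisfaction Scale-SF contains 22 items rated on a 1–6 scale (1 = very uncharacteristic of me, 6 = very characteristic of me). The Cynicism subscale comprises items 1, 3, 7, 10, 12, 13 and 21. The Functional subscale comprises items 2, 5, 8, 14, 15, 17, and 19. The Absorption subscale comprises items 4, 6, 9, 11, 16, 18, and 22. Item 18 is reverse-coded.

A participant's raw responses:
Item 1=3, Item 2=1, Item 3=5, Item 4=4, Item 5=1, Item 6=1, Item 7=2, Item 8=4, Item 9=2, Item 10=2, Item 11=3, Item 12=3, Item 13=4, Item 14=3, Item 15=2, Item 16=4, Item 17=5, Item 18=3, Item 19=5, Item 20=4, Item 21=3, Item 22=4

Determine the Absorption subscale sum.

22

Absorption items: 4, 6, 9, 11, 16, 18, 22.
Of these, item 18 is reverse-coded; on a 1–6 scale, reversed = 7 − raw.
  item 4: 4
  item 6: 1
  item 9: 2
  item 11: 3
  item 16: 4
  item 18: 7 − 3 = 4
  item 22: 4
Sum = 4 + 1 + 2 + 3 + 4 + 4 + 4 = 22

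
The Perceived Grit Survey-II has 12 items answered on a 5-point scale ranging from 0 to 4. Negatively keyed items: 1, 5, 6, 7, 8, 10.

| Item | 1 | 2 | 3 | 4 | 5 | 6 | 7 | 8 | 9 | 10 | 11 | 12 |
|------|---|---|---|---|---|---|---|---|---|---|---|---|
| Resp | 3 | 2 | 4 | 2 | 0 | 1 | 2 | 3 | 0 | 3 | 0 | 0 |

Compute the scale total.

Reversing items 1, 5, 6, 7, 8, & 10 with 4 − raw:
Total = (4−3) + 2 + 4 + 2 + (4−0) + (4−1) + (4−2) + (4−3) + 0 + (4−3) + 0 + 0
      = 1 + 2 + 4 + 2 + 4 + 3 + 2 + 1 + 0 + 1 + 0 + 0 = 20

20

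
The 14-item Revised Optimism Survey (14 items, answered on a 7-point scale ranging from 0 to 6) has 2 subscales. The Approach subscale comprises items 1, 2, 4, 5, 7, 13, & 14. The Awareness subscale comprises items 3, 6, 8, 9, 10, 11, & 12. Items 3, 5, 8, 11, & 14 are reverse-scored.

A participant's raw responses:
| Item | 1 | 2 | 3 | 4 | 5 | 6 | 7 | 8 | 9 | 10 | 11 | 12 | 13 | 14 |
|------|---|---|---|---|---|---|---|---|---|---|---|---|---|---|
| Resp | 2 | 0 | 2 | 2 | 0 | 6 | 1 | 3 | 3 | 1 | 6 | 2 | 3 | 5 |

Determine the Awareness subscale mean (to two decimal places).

Awareness items: 3, 6, 8, 9, 10, 11, 12.
Of these, items 3, 8, & 11 are reverse-scored; on a 0–6 scale, reversed = 6 − raw.
  item 3: 6 − 2 = 4
  item 6: 6
  item 8: 6 − 3 = 3
  item 9: 3
  item 10: 1
  item 11: 6 − 6 = 0
  item 12: 2
Sum = 4 + 6 + 3 + 3 + 1 + 0 + 2 = 19
Mean = 19 / 7 = 2.71

2.71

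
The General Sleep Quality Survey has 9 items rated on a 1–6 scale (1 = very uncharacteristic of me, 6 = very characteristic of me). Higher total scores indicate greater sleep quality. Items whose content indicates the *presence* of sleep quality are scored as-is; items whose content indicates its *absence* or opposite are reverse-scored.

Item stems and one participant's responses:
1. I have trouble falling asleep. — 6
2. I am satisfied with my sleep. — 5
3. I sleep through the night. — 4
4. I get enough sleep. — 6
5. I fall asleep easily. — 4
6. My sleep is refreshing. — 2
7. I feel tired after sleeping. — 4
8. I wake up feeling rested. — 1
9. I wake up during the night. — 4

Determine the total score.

Items 1, 7, 9 describe the absence/opposite of sleep quality → reverse-score.
on a 1–6 scale, reversed = 7 − raw.
  item 1: 7 − 6 = 1
  item 2: 5
  item 3: 4
  item 4: 6
  item 5: 4
  item 6: 2
  item 7: 7 − 4 = 3
  item 8: 1
  item 9: 7 − 4 = 3
Total = 1 + 5 + 4 + 6 + 4 + 2 + 3 + 1 + 3 = 29

29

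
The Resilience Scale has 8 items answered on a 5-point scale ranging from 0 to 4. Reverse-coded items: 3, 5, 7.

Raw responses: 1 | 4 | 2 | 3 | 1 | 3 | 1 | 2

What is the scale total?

Raw sum = 17. Reverse-coded items: 3, 5, 7; their raw sum = 4.
Each reversal replaces raw with 4 − raw, changing the total by 4 − 2·raw per item.
Total = 17 + 3·4 − 2·4 = 17 + 12 − 8 = 21

21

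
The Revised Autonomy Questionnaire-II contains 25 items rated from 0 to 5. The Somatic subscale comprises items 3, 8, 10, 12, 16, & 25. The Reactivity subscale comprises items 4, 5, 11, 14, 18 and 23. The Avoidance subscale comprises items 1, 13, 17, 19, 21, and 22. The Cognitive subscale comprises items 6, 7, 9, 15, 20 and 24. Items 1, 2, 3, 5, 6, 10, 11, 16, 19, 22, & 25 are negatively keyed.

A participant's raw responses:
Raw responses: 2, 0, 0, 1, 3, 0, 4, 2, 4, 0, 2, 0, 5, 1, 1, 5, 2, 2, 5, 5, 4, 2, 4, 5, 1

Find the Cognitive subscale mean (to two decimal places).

Cognitive items: 6, 7, 9, 15, 20, 24.
Of these, item 6 is negatively keyed; reversed = (0+5) − raw = 5 − raw.
  item 6: 5 − 0 = 5
  item 7: 4
  item 9: 4
  item 15: 1
  item 20: 5
  item 24: 5
Sum = 5 + 4 + 4 + 1 + 5 + 5 = 24
Mean = 24 / 6 = 4.00

4.00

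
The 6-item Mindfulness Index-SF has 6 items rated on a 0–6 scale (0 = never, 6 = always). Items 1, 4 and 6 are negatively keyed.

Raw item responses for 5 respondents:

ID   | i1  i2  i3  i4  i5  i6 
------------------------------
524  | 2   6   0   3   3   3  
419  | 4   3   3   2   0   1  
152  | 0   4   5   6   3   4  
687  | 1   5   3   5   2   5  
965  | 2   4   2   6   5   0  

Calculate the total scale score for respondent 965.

21

Respondent 965 raw: 2, 4, 2, 6, 5, 0.
Reverse-coded (reverse-coded value = 6 − response):
  item 1: 6 − 2 = 4
  item 2: 4
  item 3: 2
  item 4: 6 − 6 = 0
  item 5: 5
  item 6: 6 − 0 = 6
Sum = 4 + 4 + 2 + 0 + 5 + 6 = 21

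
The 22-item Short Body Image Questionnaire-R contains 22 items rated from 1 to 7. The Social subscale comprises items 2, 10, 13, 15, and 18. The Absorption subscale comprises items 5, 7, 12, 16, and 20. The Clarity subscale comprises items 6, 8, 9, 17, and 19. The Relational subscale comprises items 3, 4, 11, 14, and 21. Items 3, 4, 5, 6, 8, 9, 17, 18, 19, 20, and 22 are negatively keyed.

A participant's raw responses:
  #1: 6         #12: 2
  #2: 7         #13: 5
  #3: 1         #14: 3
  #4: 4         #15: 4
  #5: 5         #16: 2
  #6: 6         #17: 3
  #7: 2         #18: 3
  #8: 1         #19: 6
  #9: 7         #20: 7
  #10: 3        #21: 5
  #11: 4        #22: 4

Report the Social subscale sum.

Social items: 2, 10, 13, 15, 18.
Of these, item 18 is negatively keyed; reverse-coded value = 8 − response.
  item 2: 7
  item 10: 3
  item 13: 5
  item 15: 4
  item 18: 8 − 3 = 5
Sum = 7 + 3 + 5 + 4 + 5 = 24

24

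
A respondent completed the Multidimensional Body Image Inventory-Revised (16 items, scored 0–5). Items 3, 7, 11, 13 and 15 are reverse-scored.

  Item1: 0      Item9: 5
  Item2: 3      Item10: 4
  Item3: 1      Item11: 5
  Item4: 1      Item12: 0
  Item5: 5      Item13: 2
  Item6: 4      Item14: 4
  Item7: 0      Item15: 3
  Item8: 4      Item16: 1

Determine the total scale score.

Raw sum = 42. Reverse-scored items: 3, 7, 11, 13, 15; their raw sum = 11.
Each reversal replaces raw with 5 − raw, changing the total by 5 − 2·raw per item.
Total = 42 + 5·5 − 2·11 = 42 + 25 − 22 = 45

45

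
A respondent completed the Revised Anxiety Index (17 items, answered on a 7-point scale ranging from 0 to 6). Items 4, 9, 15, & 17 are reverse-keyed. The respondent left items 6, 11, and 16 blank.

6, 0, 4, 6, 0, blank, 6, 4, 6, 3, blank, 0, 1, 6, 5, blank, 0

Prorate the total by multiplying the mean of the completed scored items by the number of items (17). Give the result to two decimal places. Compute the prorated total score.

44.93

Reverse-coded (reversed = (0+6) − raw = 6 − raw):
  item 4: 6 − 6 = 0
  item 9: 6 − 6 = 0
  item 15: 6 − 5 = 1
  item 17: 6 − 0 = 6
Completed scored items (14 of 17): 6, 0, 4, 0, 0, 6, 4, 0, 3, 0, 1, 6, 1, 6; sum = 37.
Person mean = 37 / 14 ≈ 2.6429
Prorated total = (37 / 14) × 17 = 44.93 (to 2 dp)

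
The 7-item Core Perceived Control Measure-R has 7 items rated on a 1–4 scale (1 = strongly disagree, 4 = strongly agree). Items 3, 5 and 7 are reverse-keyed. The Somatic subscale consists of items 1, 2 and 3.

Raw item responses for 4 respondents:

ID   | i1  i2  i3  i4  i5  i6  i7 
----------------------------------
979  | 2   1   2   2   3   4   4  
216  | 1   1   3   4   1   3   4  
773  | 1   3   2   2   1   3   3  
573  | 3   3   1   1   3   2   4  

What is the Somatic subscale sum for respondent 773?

Respondent 773 raw: 1, 3, 2, 2, 1, 3, 3.
Somatic items: 1, 2, 3.
Reverse-coded (reversed = (1+4) − raw = 5 − raw):
  item 1: 1
  item 2: 3
  item 3: 5 − 2 = 3
Sum = 1 + 3 + 3 = 7

7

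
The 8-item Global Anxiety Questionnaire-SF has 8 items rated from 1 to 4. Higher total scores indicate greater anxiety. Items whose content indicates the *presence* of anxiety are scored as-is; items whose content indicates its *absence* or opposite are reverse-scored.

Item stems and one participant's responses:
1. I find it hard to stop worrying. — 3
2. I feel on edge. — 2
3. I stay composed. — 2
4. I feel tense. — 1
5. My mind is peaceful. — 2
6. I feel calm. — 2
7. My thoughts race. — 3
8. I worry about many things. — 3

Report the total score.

Items 3, 5, 6 describe the absence/opposite of anxiety → reverse-score.
on a 1–4 scale, reversed = 5 − raw.
  item 1: 3
  item 2: 2
  item 3: 5 − 2 = 3
  item 4: 1
  item 5: 5 − 2 = 3
  item 6: 5 − 2 = 3
  item 7: 3
  item 8: 3
Total = 3 + 2 + 3 + 1 + 3 + 3 + 3 + 3 = 21

21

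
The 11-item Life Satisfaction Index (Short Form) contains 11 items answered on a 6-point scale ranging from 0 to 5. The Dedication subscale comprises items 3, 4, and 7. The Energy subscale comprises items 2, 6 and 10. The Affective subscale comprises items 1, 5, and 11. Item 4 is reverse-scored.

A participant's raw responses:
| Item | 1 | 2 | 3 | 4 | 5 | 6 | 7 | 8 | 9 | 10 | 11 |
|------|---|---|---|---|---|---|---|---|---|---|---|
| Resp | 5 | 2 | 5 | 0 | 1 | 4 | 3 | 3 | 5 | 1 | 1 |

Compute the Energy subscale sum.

Energy items: 2, 6, 10.
  item 2: 2
  item 6: 4
  item 10: 1
Sum = 2 + 4 + 1 = 7

7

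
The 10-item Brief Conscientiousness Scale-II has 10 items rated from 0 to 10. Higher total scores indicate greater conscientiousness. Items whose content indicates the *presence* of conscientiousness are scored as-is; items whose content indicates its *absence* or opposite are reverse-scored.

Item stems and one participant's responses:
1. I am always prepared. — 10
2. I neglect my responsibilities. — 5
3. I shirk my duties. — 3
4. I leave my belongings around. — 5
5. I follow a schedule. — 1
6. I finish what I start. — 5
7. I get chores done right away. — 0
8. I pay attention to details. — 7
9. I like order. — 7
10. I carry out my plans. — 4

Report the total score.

51

Items 2, 3, 4 describe the absence/opposite of conscientiousness → reverse-score.
on a 0–10 scale, reversed = 10 − raw.
  item 1: 10
  item 2: 10 − 5 = 5
  item 3: 10 − 3 = 7
  item 4: 10 − 5 = 5
  item 5: 1
  item 6: 5
  item 7: 0
  item 8: 7
  item 9: 7
  item 10: 4
Total = 10 + 5 + 7 + 5 + 1 + 5 + 0 + 7 + 7 + 4 = 51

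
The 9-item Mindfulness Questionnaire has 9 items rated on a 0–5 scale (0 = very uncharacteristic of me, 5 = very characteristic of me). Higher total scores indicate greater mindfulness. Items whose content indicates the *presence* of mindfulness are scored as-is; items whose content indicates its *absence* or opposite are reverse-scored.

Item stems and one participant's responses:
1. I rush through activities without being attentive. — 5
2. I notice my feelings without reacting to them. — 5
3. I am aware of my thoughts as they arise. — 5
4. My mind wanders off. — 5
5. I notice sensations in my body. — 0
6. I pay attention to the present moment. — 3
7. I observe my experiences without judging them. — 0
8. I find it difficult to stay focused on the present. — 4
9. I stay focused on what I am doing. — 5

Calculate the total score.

Items 1, 4, 8 describe the absence/opposite of mindfulness → reverse-score.
reversed = (0+5) − raw = 5 − raw.
  item 1: 5 − 5 = 0
  item 2: 5
  item 3: 5
  item 4: 5 − 5 = 0
  item 5: 0
  item 6: 3
  item 7: 0
  item 8: 5 − 4 = 1
  item 9: 5
Total = 0 + 5 + 5 + 0 + 0 + 3 + 0 + 1 + 5 = 19

19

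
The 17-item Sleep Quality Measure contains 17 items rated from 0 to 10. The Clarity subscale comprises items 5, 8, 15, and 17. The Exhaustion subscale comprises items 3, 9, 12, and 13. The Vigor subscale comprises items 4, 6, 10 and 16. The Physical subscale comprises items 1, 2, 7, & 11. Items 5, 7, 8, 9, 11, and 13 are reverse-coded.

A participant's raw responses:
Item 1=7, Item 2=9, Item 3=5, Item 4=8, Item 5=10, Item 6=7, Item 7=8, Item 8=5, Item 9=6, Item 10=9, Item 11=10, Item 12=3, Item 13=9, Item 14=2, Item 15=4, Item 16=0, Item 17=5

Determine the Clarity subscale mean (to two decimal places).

3.50

Clarity items: 5, 8, 15, 17.
Of these, items 5 and 8 are reverse-coded; reversed = (0+10) − raw = 10 − raw.
  item 5: 10 − 10 = 0
  item 8: 10 − 5 = 5
  item 15: 4
  item 17: 5
Sum = 0 + 5 + 4 + 5 = 14
Mean = 14 / 4 = 3.50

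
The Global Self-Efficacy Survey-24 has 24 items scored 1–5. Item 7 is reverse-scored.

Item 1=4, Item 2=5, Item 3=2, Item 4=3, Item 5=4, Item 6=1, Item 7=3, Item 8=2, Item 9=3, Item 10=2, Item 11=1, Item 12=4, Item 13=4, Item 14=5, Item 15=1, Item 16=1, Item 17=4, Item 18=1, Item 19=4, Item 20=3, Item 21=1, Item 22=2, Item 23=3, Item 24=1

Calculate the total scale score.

Raw sum = 64. Reverse-scored items: 7; their raw sum = 3.
Each reversal replaces raw with 6 − raw, changing the total by 6 − 2·raw per item.
Total = 64 + 1·6 − 2·3 = 64 + 6 − 6 = 64

64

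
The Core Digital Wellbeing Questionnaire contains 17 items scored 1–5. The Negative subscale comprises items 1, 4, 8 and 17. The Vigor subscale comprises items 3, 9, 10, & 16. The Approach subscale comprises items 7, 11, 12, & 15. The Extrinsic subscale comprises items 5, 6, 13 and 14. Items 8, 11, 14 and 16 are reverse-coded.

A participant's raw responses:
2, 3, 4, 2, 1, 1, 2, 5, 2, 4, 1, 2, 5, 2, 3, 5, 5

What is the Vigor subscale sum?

Vigor items: 3, 9, 10, 16.
Of these, item 16 is reverse-coded; reversed = (1+5) − raw = 6 − raw.
  item 3: 4
  item 9: 2
  item 10: 4
  item 16: 6 − 5 = 1
Sum = 4 + 2 + 4 + 1 = 11

11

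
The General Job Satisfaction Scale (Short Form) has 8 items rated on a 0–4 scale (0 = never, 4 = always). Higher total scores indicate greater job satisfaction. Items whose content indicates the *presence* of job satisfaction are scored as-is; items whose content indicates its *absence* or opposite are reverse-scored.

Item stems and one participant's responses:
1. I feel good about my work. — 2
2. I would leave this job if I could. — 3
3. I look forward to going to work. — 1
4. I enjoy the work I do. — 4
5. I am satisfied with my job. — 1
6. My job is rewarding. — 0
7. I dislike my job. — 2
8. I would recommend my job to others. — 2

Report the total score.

Items 2, 7 describe the absence/opposite of job satisfaction → reverse-score.
reverse-coded value = 4 − response.
  item 1: 2
  item 2: 4 − 3 = 1
  item 3: 1
  item 4: 4
  item 5: 1
  item 6: 0
  item 7: 4 − 2 = 2
  item 8: 2
Total = 2 + 1 + 1 + 4 + 1 + 0 + 2 + 2 = 13

13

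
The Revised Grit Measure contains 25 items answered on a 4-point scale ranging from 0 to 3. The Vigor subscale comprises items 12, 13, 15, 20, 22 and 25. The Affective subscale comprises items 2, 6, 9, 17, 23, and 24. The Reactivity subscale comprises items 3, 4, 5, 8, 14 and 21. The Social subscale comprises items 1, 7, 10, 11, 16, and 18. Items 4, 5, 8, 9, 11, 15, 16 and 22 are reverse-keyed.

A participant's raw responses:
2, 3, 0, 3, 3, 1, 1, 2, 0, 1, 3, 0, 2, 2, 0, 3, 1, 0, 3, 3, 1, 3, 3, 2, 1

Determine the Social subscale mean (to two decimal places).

Social items: 1, 7, 10, 11, 16, 18.
Of these, items 11 and 16 are reverse-keyed; on a 0–3 scale, reversed = 3 − raw.
  item 1: 2
  item 7: 1
  item 10: 1
  item 11: 3 − 3 = 0
  item 16: 3 − 3 = 0
  item 18: 0
Sum = 2 + 1 + 1 + 0 + 0 + 0 = 4
Mean = 4 / 6 = 0.67

0.67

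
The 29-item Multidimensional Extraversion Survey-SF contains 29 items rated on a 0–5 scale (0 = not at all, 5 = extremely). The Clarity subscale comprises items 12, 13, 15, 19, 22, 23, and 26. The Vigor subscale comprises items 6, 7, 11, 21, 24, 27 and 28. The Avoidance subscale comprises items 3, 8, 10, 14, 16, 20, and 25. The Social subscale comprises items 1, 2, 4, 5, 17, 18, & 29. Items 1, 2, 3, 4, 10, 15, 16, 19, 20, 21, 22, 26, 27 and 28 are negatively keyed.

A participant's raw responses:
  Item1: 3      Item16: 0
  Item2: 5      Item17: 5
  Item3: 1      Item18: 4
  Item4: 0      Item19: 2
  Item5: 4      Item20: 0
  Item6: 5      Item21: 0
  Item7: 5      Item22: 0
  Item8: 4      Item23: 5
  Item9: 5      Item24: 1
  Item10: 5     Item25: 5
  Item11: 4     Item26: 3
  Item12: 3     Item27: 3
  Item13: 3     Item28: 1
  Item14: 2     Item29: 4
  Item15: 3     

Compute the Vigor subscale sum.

26

Vigor items: 6, 7, 11, 21, 24, 27, 28.
Of these, items 21, 27, and 28 are negatively keyed; reverse-coded value = 5 − response.
  item 6: 5
  item 7: 5
  item 11: 4
  item 21: 5 − 0 = 5
  item 24: 1
  item 27: 5 − 3 = 2
  item 28: 5 − 1 = 4
Sum = 5 + 5 + 4 + 5 + 1 + 2 + 4 = 26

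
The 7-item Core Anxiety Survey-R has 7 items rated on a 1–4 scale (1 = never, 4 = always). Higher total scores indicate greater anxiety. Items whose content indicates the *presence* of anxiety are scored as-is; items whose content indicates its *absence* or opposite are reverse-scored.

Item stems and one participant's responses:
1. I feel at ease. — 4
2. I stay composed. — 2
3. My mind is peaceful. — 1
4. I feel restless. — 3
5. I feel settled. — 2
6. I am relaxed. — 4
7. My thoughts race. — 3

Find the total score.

Items 1, 2, 3, 5, 6 describe the absence/opposite of anxiety → reverse-score.
reversed = (1+4) − raw = 5 − raw.
  item 1: 5 − 4 = 1
  item 2: 5 − 2 = 3
  item 3: 5 − 1 = 4
  item 4: 3
  item 5: 5 − 2 = 3
  item 6: 5 − 4 = 1
  item 7: 3
Total = 1 + 3 + 4 + 3 + 3 + 1 + 3 = 18

18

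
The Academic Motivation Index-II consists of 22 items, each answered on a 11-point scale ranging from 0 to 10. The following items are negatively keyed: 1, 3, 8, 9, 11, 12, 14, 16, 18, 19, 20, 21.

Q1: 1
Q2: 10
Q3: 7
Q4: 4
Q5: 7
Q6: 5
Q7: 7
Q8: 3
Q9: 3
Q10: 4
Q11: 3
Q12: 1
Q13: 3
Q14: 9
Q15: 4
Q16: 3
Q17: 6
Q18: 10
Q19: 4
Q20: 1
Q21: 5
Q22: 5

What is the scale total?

125

Reversing items 1, 3, 8, 9, 11, 12, 14, 16, 18, 19, 20, and 21 with 10 − raw:
Total = (10−1) + 10 + (10−7) + 4 + 7 + 5 + 7 + (10−3) + (10−3) + 4 + (10−3) + (10−1) + 3 + (10−9) + 4 + (10−3) + 6 + (10−10) + (10−4) + (10−1) + (10−5) + 5
      = 9 + 10 + 3 + 4 + 7 + 5 + 7 + 7 + 7 + 4 + 7 + 9 + 3 + 1 + 4 + 7 + 6 + 0 + 6 + 9 + 5 + 5 = 125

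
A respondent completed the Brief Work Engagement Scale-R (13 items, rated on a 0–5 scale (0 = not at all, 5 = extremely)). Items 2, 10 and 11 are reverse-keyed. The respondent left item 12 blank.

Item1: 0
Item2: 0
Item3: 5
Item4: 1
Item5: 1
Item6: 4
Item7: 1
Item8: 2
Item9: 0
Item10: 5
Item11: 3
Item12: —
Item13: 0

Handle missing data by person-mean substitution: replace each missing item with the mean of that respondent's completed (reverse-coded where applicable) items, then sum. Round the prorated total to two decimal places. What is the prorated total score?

22.75

Reverse-coded (reversed = (0+5) − raw = 5 − raw):
  item 2: 5 − 0 = 5
  item 10: 5 − 5 = 0
  item 11: 5 − 3 = 2
Completed scored items (12 of 13): 0, 5, 5, 1, 1, 4, 1, 2, 0, 0, 2, 0; sum = 21.
Person mean = 21 / 12 ≈ 1.7500
Prorated total = (21 / 12) × 13 = 22.75 (to 2 dp)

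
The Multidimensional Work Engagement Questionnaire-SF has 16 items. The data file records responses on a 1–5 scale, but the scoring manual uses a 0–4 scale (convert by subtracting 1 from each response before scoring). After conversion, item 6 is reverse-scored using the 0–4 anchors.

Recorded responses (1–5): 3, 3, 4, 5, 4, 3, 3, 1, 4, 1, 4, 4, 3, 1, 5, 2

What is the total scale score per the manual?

34

Convert to 0–4: 2, 2, 3, 4, 3, 2, 2, 0, 3, 0, 3, 3, 2, 0, 4, 1
Reverse-coded (reversed = (0+4) − raw = 4 − raw):
  item 6: 4 − 2 = 2
Scored: 2, 2, 3, 4, 3, 2, 2, 0, 3, 0, 3, 3, 2, 0, 4, 1
Total = 34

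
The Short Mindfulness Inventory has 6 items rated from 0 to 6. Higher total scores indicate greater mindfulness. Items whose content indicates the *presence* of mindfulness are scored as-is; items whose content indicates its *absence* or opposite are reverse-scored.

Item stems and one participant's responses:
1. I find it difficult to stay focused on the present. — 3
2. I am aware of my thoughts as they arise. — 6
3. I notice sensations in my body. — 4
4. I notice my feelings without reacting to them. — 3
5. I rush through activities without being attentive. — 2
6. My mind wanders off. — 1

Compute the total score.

Items 1, 5, 6 describe the absence/opposite of mindfulness → reverse-score.
reversed = (0+6) − raw = 6 − raw.
  item 1: 6 − 3 = 3
  item 2: 6
  item 3: 4
  item 4: 3
  item 5: 6 − 2 = 4
  item 6: 6 − 1 = 5
Total = 3 + 6 + 4 + 3 + 4 + 5 = 25

25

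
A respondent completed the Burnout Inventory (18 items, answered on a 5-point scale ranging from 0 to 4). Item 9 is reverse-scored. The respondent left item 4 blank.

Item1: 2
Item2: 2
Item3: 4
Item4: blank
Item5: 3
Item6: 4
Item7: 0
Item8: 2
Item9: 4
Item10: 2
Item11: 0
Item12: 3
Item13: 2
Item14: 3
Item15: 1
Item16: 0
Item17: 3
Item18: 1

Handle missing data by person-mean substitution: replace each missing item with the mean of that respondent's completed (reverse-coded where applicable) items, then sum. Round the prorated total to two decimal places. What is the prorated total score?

Reverse-coded (on a 0–4 scale, reversed = 4 − raw):
  item 9: 4 − 4 = 0
Completed scored items (17 of 18): 2, 2, 4, 3, 4, 0, 2, 0, 2, 0, 3, 2, 3, 1, 0, 3, 1; sum = 32.
Person mean = 32 / 17 ≈ 1.8824
Prorated total = (32 / 17) × 18 = 33.88 (to 2 dp)

33.88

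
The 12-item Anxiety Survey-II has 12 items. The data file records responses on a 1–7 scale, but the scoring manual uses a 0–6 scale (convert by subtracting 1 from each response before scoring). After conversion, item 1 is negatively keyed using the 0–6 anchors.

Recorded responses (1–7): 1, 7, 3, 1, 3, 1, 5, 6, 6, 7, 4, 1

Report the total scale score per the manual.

Convert to 0–6: 0, 6, 2, 0, 2, 0, 4, 5, 5, 6, 3, 0
Reverse-coded (on a 0–6 scale, reversed = 6 − raw):
  item 1: 6 − 0 = 6
Scored: 6, 6, 2, 0, 2, 0, 4, 5, 5, 6, 3, 0
Total = 39

39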